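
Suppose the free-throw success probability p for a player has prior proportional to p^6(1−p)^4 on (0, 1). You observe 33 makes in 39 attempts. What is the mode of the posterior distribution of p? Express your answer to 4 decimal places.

p̂_MAP = 0.7959

The prior density ∝ p^6(1−p)^4 is the kernel of Beta(7, 5).
Data: 33 successes in 39 trials. The binomial likelihood contributes p^33(1−p)^6, so the posterior is Beta(7+33, 5+6) = Beta(40, 11).
For Beta(a, b) with a, b > 1 the mode is (a−1)/(a+b−2) = 39/49 ≈ 0.7959.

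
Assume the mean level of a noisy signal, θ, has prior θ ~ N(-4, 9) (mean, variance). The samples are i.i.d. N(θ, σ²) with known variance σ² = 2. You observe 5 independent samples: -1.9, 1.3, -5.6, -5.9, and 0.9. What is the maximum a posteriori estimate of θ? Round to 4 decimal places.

θ̂_MAP = -2.3149

n = 5; x̄ = ((-1.9) + 1.3 + (-5.6) + (-5.9) + 0.9)/5 = -11.2/5 = -2.24.
For a Normal prior and Normal likelihood with known variance, the posterior is Normal; its mode equals its mean, the precision-weighted average.
Prior precision 1/σ₀² = 1/9; data precision n/σ² = 5/2 = 2.5.
θ̂ = ((1/9)·(-4) + 2.5·(-2.24)) / (1/9 + 2.5) = (-272/45)/(47/18) = -544/235 ≈ -2.3149.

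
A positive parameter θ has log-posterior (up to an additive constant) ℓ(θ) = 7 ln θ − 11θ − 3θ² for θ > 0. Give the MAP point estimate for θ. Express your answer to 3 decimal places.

θ̂_MAP = 0.500

ℓ'(θ) = 7/θ − 11 − 6θ. Setting this to zero and multiplying by θ: 6θ² + 11θ − 7 = 0.
θ = (−11 + √(11² + 4·6·7)) / (2·6) = (−11 + √289) / 12 = (−11 + 17)/12 = 1/2.
ℓ''(θ) = −7/θ² − 6 < 0, confirming a maximum.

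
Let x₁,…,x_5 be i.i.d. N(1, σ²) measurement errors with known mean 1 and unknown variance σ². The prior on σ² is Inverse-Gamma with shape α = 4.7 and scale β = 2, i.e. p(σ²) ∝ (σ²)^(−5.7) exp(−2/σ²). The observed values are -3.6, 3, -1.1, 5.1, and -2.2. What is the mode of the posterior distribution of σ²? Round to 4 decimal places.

Sum of squared deviations about the known mean: SS = (-3.6−1)² + (3−1)² + (-1.1−1)² + (5.1−1)² + (-2.2−1)² = 56.62.
The Normal likelihood contributes (σ²)^(−n/2) exp(−SS/(2σ²)), so the posterior is Inverse-Gamma(α + n/2, β + SS/2) = Inverse-Gamma(7.2, 30.31).
The mode of Inverse-Gamma(a, b) is b/(a+1) = 30.31/8.2 ≈ 3.6963.

σ̂²_MAP = 3.6963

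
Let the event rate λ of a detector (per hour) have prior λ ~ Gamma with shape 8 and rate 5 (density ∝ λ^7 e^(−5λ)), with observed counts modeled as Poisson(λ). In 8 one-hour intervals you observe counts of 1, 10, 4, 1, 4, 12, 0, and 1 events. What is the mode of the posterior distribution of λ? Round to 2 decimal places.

λ̂_MAP = 3.08

Σxᵢ = 1+10+4+1+4+12+0+1 = 33, with n = 8.
Posterior ∝ λ^7e^(−5λ) · λ^33e^(−8λ) = λ^40e^(−13λ), i.e. Gamma(shape=41, rate=13).
The mode of a Gamma(a, b) with a ≥ 1 (shape–rate) is (a−1)/b = 40/13 ≈ 3.08.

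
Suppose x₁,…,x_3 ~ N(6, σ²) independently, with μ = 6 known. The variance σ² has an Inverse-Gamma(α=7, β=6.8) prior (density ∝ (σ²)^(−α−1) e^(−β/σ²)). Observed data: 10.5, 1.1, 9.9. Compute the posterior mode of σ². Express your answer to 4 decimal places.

Sum of squared deviations about the known mean: SS = (10.5−6)² + (1.1−6)² + (9.9−6)² = 59.47.
The Normal likelihood contributes (σ²)^(−n/2) exp(−SS/(2σ²)), so the posterior is Inverse-Gamma(α + n/2, β + SS/2) = Inverse-Gamma(8.5, 36.535).
The mode of Inverse-Gamma(a, b) is b/(a+1) = 36.535/9.5 ≈ 3.8458.

σ̂²_MAP = 3.8458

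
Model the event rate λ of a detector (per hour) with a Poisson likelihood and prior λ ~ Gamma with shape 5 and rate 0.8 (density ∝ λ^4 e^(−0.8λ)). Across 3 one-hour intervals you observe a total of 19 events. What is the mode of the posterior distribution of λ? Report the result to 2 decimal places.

λ̂_MAP = 6.05

Σxᵢ = 19, n = 3.
Posterior ∝ λ^4e^(−0.8λ) · λ^19e^(−3λ) = λ^23e^(−3.8λ), i.e. Gamma(shape=24, rate=3.8).
The mode of a Gamma(a, b) with a ≥ 1 (shape–rate) is (a−1)/b = 23/3.8 ≈ 6.05.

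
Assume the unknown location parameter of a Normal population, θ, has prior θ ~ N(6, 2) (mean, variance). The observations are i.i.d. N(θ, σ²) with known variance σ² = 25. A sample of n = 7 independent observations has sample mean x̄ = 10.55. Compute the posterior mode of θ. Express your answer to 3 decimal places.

θ̂_MAP = 7.633

n = 7, x̄ = 10.55.
For a Normal prior and Normal likelihood with known variance, the posterior is Normal; its mode equals its mean, the precision-weighted average.
Prior precision 1/σ₀² = 1/2 = 0.5; data precision n/σ² = 7/25 = 0.28.
θ̂ = (0.5·6 + 0.28·10.55) / (0.5 + 0.28) = 5.954/0.78 = 229/30 ≈ 7.633.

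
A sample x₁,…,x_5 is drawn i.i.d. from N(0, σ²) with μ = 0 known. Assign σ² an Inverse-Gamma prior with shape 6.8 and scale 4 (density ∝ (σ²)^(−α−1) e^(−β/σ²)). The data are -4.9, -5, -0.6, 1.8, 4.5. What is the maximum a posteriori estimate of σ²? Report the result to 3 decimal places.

σ̂²_MAP = 3.925

Sum of squared deviations about the known mean: SS = (-4.9−0)² + (-5−0)² + (-0.6−0)² + (1.8−0)² + (4.5−0)² = 72.86.
The Normal likelihood contributes (σ²)^(−n/2) exp(−SS/(2σ²)), so the posterior is Inverse-Gamma(α + n/2, β + SS/2) = Inverse-Gamma(9.3, 40.43).
The mode of Inverse-Gamma(a, b) is b/(a+1) = 40.43/10.3 ≈ 3.925.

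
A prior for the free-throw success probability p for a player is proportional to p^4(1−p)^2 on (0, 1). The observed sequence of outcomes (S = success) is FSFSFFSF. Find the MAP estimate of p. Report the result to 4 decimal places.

p̂_MAP = 0.5000

The prior density ∝ p^4(1−p)^2 is the kernel of Beta(5, 3).
Data: 3 successes in 8 trials (from the sequence). The binomial likelihood contributes p^3(1−p)^5, so the posterior is Beta(5+3, 3+5) = Beta(8, 8).
For Beta(a, b) with a, b > 1 the mode is (a−1)/(a+b−2) = 7/14 ≈ 0.5000.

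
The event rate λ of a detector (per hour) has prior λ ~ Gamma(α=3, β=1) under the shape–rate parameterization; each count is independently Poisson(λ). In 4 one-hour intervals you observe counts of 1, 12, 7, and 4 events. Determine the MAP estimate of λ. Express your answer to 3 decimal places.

Σxᵢ = 1+12+7+4 = 24, with n = 4.
Posterior ∝ λ^2e^(−1λ) · λ^24e^(−4λ) = λ^26e^(−5λ), i.e. Gamma(shape=27, rate=5).
The mode of a Gamma(a, b) with a ≥ 1 (shape–rate) is (a−1)/b = 26/5 ≈ 5.200.

λ̂_MAP = 5.200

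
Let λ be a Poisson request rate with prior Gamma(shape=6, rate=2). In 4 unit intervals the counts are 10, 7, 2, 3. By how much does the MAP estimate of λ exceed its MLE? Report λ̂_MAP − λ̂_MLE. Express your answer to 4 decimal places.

Σxᵢ = 22. Posterior is Gamma(28, 6); MAP = (28−1)/6 = 27/6 ≈ 4.50000.
MLE = x̄ = 22/4 ≈ 5.50000.
Difference = 27/6 − 22/4 = -1 ≈ -1.0000.

MAP − MLE = -1.0000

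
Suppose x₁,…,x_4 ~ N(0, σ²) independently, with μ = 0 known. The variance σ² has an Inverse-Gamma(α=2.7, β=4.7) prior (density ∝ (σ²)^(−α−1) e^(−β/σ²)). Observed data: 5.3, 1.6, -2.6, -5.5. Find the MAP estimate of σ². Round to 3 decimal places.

Sum of squared deviations about the known mean: SS = (5.3−0)² + (1.6−0)² + (-2.6−0)² + (-5.5−0)² = 67.66.
The Normal likelihood contributes (σ²)^(−n/2) exp(−SS/(2σ²)), so the posterior is Inverse-Gamma(α + n/2, β + SS/2) = Inverse-Gamma(4.7, 38.53).
The mode of Inverse-Gamma(a, b) is b/(a+1) = 38.53/5.7 ≈ 6.760.

σ̂²_MAP = 6.760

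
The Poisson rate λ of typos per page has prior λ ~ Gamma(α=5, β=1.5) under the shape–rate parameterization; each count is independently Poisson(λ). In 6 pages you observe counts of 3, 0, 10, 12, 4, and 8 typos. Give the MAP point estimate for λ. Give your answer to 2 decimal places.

λ̂_MAP = 5.47

Σxᵢ = 3+0+10+12+4+8 = 37, with n = 6.
Posterior ∝ λ^4e^(−1.5λ) · λ^37e^(−6λ) = λ^41e^(−7.5λ), i.e. Gamma(shape=42, rate=7.5).
The mode of a Gamma(a, b) with a ≥ 1 (shape–rate) is (a−1)/b = 41/7.5 ≈ 5.47.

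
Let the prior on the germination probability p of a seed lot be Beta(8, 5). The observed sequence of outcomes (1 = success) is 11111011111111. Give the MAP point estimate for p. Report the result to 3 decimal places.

p̂_MAP = 0.800

Prior: Beta(8, 5).
Data: 13 successes in 14 trials (from the sequence). The binomial likelihood contributes p^13(1−p)^1, so the posterior is Beta(8+13, 5+1) = Beta(21, 6).
For Beta(a, b) with a, b > 1 the mode is (a−1)/(a+b−2) = 20/25 ≈ 0.800.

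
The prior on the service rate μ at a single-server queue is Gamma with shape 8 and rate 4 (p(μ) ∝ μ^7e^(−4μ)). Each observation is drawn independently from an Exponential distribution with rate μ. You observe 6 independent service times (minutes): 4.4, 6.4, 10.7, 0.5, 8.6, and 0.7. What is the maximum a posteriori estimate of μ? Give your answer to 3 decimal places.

The Exponential(rate=μ) likelihood is ∝ μ^n e^(−μΣtᵢ). Here n = 6 and Σtᵢ = 4.4 + 6.4 + 10.7 + 0.5 + 8.6 + 0.7 = 31.3.
Posterior ∝ μ^7e^(−4μ) · μ^6e^(−31.3μ) = μ^13e^(−35.3μ), i.e. Gamma(14, 35.3).
Mode = (a−1)/b = 13/35.3 ≈ 0.368.

μ̂_MAP = 0.368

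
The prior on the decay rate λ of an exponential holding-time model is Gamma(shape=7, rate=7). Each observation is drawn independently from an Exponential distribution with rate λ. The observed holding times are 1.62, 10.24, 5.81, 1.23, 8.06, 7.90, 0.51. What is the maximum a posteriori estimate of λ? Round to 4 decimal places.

λ̂_MAP = 0.3068

The Exponential(rate=λ) likelihood is ∝ λ^n e^(−λΣtᵢ). Here n = 7 and Σtᵢ = 1.62 + 10.24 + 5.81 + 1.23 + 8.06 + 7.90 + 0.51 = 35.37.
Posterior ∝ λ^6e^(−7λ) · λ^7e^(−35.37λ) = λ^13e^(−42.37λ), i.e. Gamma(14, 42.37).
Mode = (a−1)/b = 13/42.37 ≈ 0.3068.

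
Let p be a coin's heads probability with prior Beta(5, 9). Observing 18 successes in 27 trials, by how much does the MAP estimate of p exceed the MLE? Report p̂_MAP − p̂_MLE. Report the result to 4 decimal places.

Posterior is Beta(23, 18); MAP = (23−1)/(41−2) = 22/39 ≈ 0.56410.
MLE ignores the prior: p̂_MLE = k/n = 18/27 ≈ 0.66667.
Difference = 22/39 − 18/27 = -4/39 ≈ -0.1026.

MAP − MLE = -0.1026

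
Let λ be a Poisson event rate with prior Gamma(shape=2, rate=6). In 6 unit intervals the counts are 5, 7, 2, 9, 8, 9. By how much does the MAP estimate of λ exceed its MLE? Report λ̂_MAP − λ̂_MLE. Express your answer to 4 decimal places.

MAP − MLE = -3.2500

Σxᵢ = 40. Posterior is Gamma(42, 12); MAP = (42−1)/12 = 41/12 ≈ 3.41667.
MLE = x̄ = 40/6 ≈ 6.66667.
Difference = 41/12 − 40/6 = -13/4 ≈ -3.2500.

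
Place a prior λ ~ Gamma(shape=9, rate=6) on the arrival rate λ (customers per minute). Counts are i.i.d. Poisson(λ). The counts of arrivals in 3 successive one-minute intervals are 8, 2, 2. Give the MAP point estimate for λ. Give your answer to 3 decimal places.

Σxᵢ = 8+2+2 = 12, with n = 3.
Posterior ∝ λ^8e^(−6λ) · λ^12e^(−3λ) = λ^20e^(−9λ), i.e. Gamma(shape=21, rate=9).
The mode of a Gamma(a, b) with a ≥ 1 (shape–rate) is (a−1)/b = 20/9 ≈ 2.222.

λ̂_MAP = 2.222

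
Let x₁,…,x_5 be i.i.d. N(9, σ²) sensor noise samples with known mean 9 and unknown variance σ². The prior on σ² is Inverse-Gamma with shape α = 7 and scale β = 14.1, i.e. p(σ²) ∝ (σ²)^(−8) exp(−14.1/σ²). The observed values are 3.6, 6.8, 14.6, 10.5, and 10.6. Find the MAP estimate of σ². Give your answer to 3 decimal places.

Sum of squared deviations about the known mean: SS = (3.6−9)² + (6.8−9)² + (14.6−9)² + (10.5−9)² + (10.6−9)² = 70.17.
The Normal likelihood contributes (σ²)^(−n/2) exp(−SS/(2σ²)), so the posterior is Inverse-Gamma(α + n/2, β + SS/2) = Inverse-Gamma(9.5, 49.185).
The mode of Inverse-Gamma(a, b) is b/(a+1) = 49.185/10.5 ≈ 4.684.

σ̂²_MAP = 4.684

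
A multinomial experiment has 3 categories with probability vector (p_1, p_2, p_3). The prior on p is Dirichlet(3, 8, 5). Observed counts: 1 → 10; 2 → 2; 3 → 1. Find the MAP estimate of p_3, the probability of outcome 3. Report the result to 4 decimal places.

MAP estimate: 0.1923

The posterior is Dirichlet(αᵢ + nᵢ) = Dirichlet(13, 10, 6).
For a Dirichlet(a₁,…,a_K) with all aᵢ > 1, the mode has j-th component (aⱼ − 1)/(Σaᵢ − K).
Here Σaᵢ = 29 and K = 3, so p_3 = (6 − 1)/(29 − 3) = 5/26 ≈ 0.1923.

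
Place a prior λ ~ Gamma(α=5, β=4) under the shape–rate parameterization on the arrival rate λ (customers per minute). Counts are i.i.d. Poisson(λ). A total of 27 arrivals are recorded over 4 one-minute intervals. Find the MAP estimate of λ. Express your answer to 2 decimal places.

λ̂_MAP = 3.88

Σxᵢ = 27, n = 4.
Posterior ∝ λ^4e^(−4λ) · λ^27e^(−4λ) = λ^31e^(−8λ), i.e. Gamma(shape=32, rate=8).
The mode of a Gamma(a, b) with a ≥ 1 (shape–rate) is (a−1)/b = 31/8 ≈ 3.88.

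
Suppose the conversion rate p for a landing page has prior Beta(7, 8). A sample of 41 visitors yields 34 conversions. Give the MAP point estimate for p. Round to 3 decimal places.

Prior: Beta(7, 8).
Data: 34 successes in 41 trials. The binomial likelihood contributes p^34(1−p)^7, so the posterior is Beta(7+34, 8+7) = Beta(41, 15).
For Beta(a, b) with a, b > 1 the mode is (a−1)/(a+b−2) = 40/54 ≈ 0.741.

p̂_MAP = 0.741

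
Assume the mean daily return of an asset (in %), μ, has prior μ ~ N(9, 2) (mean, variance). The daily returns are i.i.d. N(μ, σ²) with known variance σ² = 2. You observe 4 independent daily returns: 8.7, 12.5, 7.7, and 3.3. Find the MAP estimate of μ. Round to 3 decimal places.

μ̂_MAP = 8.240

n = 4; x̄ = (8.7 + 12.5 + 7.7 + 3.3)/4 = 32.2/4 = 8.05.
For a Normal prior and Normal likelihood with known variance, the posterior is Normal; its mode equals its mean, the precision-weighted average.
Prior precision 1/σ₀² = 1/2 = 0.5; data precision n/σ² = 4/2 = 2.
μ̂ = (0.5·9 + 2·8.05) / (0.5 + 2) = 20.6/2.5 = 8.240.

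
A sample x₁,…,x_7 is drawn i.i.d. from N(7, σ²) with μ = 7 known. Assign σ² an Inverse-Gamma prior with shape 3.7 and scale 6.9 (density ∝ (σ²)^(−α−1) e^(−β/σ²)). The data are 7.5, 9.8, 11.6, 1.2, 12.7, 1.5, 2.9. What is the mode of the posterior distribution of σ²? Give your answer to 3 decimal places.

σ̂²_MAP = 9.527

Sum of squared deviations about the known mean: SS = (7.5−7)² + (9.8−7)² + (11.6−7)² + (1.2−7)² + (12.7−7)² + (1.5−7)² + (2.9−7)² = 142.44.
The Normal likelihood contributes (σ²)^(−n/2) exp(−SS/(2σ²)), so the posterior is Inverse-Gamma(α + n/2, β + SS/2) = Inverse-Gamma(7.2, 78.12).
The mode of Inverse-Gamma(a, b) is b/(a+1) = 78.12/8.2 ≈ 9.527.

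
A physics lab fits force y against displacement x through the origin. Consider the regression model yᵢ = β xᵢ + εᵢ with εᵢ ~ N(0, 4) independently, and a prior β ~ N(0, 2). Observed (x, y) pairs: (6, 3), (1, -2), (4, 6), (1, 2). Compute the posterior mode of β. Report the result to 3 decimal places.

log p(β | y) = −Σ(yᵢ − βxᵢ)²/(2·4) − β²/(2·2) + const.
Setting the derivative to zero: Σxᵢ(yᵢ − βxᵢ)/4 − β/2 = 0, so β = Σxᵢyᵢ / (Σxᵢ² + σ²/τ²).
Σxᵢyᵢ = 6·3 + 1·(-2) + 4·6 + 1·2 = 42; Σxᵢ² = 54; σ²/τ² = 2.
β̂_MAP = 42 / (54 + 2) = 42/56 ≈ 0.750.

β̂_MAP = 0.750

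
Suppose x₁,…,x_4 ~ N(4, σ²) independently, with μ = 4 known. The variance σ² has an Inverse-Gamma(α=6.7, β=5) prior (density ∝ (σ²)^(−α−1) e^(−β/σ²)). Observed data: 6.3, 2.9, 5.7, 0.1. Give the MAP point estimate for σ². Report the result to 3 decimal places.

Sum of squared deviations about the known mean: SS = (6.3−4)² + (2.9−4)² + (5.7−4)² + (0.1−4)² = 24.6.
The Normal likelihood contributes (σ²)^(−n/2) exp(−SS/(2σ²)), so the posterior is Inverse-Gamma(α + n/2, β + SS/2) = Inverse-Gamma(8.7, 17.3).
The mode of Inverse-Gamma(a, b) is b/(a+1) = 17.3/9.7 ≈ 1.784.

σ̂²_MAP = 1.784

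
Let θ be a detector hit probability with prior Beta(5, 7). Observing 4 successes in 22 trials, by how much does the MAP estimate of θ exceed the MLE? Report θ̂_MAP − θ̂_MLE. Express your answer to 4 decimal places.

MAP − MLE = 0.0682

Posterior is Beta(9, 25); MAP = (9−1)/(34−2) = 8/32 ≈ 0.25000.
MLE ignores the prior: θ̂_MLE = k/n = 4/22 ≈ 0.18182.
Difference = 8/32 − 4/22 = 3/44 ≈ 0.0682.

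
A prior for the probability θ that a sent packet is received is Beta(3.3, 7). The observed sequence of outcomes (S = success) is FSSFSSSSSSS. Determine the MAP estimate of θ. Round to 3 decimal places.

Prior: Beta(3.3, 7).
Data: 9 successes in 11 trials (from the sequence). The binomial likelihood contributes θ^9(1−θ)^2, so the posterior is Beta(3.3+9, 7+2) = Beta(12.3, 9).
For Beta(a, b) with a, b > 1 the mode is (a−1)/(a+b−2) = 11.3/19.3 ≈ 0.585.

θ̂_MAP = 0.585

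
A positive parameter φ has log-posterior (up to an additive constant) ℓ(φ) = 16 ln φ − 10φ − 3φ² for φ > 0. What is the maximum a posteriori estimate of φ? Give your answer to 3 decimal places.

φ̂_MAP = 1.000

ℓ'(φ) = 16/φ − 10 − 6φ. Setting this to zero and multiplying by φ: 6φ² + 10φ − 16 = 0.
φ = (−10 + √(10² + 4·6·16)) / (2·6) = (−10 + √484) / 12 = (−10 + 22)/12 = 1.
ℓ''(φ) = −16/φ² − 6 < 0, confirming a maximum.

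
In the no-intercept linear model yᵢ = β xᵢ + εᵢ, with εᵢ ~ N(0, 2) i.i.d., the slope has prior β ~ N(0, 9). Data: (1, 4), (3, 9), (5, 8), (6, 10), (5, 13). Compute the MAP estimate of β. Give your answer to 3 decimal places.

log p(β | y) = −Σ(yᵢ − βxᵢ)²/(2·2) − β²/(2·9) + const.
Setting the derivative to zero: Σxᵢ(yᵢ − βxᵢ)/2 − β/9 = 0, so β = Σxᵢyᵢ / (Σxᵢ² + σ²/τ²).
Σxᵢyᵢ = 1·4 + 3·9 + 5·8 + 6·10 + 5·13 = 196; Σxᵢ² = 96; σ²/τ² = 2/9.
β̂_MAP = 196 / (96 + 2/9) = 196/(866/9) = 882/433 ≈ 2.037.

β̂_MAP = 2.037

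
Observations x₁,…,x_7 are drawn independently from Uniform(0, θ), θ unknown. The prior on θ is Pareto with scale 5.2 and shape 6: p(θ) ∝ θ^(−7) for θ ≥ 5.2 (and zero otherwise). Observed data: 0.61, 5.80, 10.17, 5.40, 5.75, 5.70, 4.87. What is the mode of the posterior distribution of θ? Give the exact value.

The Uniform(0, θ) likelihood is θ^(−n) for θ ≥ max(xᵢ), zero otherwise. Here max(xᵢ) = 10.17.
Posterior ∝ θ^(−7) · θ^(−7) = θ^(−14) on θ ≥ max(5.2, 10.17) = 10.17.
This density is strictly decreasing in θ, so the posterior mode lies at the lower boundary of the support.

θ̂_MAP = 10.17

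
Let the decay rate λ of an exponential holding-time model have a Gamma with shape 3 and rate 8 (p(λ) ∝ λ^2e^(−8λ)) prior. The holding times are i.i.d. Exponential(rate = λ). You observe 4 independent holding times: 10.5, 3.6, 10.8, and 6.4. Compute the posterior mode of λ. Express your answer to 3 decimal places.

The Exponential(rate=λ) likelihood is ∝ λ^n e^(−λΣtᵢ). Here n = 4 and Σtᵢ = 10.5 + 3.6 + 10.8 + 6.4 = 31.3.
Posterior ∝ λ^2e^(−8λ) · λ^4e^(−31.3λ) = λ^6e^(−39.3λ), i.e. Gamma(7, 39.3).
Mode = (a−1)/b = 6/39.3 ≈ 0.153.

λ̂_MAP = 0.153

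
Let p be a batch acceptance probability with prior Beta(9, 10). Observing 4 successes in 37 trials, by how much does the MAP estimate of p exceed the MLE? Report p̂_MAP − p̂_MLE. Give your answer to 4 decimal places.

Posterior is Beta(13, 43); MAP = (13−1)/(56−2) = 12/54 ≈ 0.22222.
MLE ignores the prior: p̂_MLE = k/n = 4/37 ≈ 0.10811.
Difference = 12/54 − 4/37 = 38/333 ≈ 0.1141.

MAP − MLE = 0.1141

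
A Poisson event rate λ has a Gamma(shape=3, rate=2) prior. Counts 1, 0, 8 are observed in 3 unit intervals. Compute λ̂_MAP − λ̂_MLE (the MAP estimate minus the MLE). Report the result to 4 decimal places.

MAP − MLE = -0.8000

Σxᵢ = 9. Posterior is Gamma(12, 5); MAP = (12−1)/5 = 11/5 ≈ 2.20000.
MLE = x̄ = 9/3 ≈ 3.00000.
Difference = 11/5 − 9/3 = -4/5 ≈ -0.8000.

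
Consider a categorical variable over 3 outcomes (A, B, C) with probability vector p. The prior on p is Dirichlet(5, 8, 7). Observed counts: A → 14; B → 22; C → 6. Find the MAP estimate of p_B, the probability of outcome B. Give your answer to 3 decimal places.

The posterior is Dirichlet(αᵢ + nᵢ) = Dirichlet(19, 30, 13).
For a Dirichlet(a₁,…,a_K) with all aᵢ > 1, the mode has j-th component (aⱼ − 1)/(Σaᵢ − K).
Here Σaᵢ = 62 and K = 3, so p_B = (30 − 1)/(62 − 3) = 29/59 ≈ 0.492.

MAP estimate of p_B = 0.492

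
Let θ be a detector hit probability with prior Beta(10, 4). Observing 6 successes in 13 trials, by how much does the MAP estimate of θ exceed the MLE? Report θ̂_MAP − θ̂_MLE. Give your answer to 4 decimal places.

Posterior is Beta(16, 11); MAP = (16−1)/(27−2) = 15/25 ≈ 0.60000.
MLE ignores the prior: θ̂_MLE = k/n = 6/13 ≈ 0.46154.
Difference = 15/25 − 6/13 = 9/65 ≈ 0.1385.

MAP − MLE = 0.1385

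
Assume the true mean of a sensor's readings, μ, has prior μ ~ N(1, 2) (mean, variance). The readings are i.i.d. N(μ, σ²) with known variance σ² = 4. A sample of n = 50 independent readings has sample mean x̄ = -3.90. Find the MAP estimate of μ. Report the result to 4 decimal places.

μ̂_MAP = -3.7115

n = 50, x̄ = -3.90.
For a Normal prior and Normal likelihood with known variance, the posterior is Normal; its mode equals its mean, the precision-weighted average.
Prior precision 1/σ₀² = 1/2 = 0.5; data precision n/σ² = 50/4 = 12.5.
μ̂ = (0.5·1 + 12.5·(-3.9)) / (0.5 + 12.5) = (-48.25)/13 = -193/52 ≈ -3.7115.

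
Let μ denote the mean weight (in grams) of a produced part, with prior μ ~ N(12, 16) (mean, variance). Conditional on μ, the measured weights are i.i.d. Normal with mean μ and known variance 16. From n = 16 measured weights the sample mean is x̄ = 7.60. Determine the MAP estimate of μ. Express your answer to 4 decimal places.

μ̂_MAP = 7.8588

n = 16, x̄ = 7.60.
For a Normal prior and Normal likelihood with known variance, the posterior is Normal; its mode equals its mean, the precision-weighted average.
Prior precision 1/σ₀² = 1/16 = 0.0625; data precision n/σ² = 16/16 = 1.
μ̂ = (0.0625·12 + 1·7.6) / (0.0625 + 1) = 8.35/1.0625 = 668/85 ≈ 7.8588.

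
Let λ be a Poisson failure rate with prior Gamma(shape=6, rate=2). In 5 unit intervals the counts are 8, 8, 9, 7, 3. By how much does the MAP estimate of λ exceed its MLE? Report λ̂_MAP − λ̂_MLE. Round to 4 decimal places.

MAP − MLE = -1.2857

Σxᵢ = 35. Posterior is Gamma(41, 7); MAP = (41−1)/7 = 40/7 ≈ 5.71429.
MLE = x̄ = 35/5 ≈ 7.00000.
Difference = 40/7 − 35/5 = -9/7 ≈ -1.2857.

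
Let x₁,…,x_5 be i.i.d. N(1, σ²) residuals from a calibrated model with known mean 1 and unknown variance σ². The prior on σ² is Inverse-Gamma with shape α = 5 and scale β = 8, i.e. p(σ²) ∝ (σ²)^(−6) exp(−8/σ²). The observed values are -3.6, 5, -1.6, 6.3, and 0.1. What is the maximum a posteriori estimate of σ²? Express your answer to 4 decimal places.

σ̂²_MAP = 5.2247

Sum of squared deviations about the known mean: SS = (-3.6−1)² + (5−1)² + (-1.6−1)² + (6.3−1)² + (0.1−1)² = 72.82.
The Normal likelihood contributes (σ²)^(−n/2) exp(−SS/(2σ²)), so the posterior is Inverse-Gamma(α + n/2, β + SS/2) = Inverse-Gamma(7.5, 44.41).
The mode of Inverse-Gamma(a, b) is b/(a+1) = 44.41/8.5 ≈ 5.2247.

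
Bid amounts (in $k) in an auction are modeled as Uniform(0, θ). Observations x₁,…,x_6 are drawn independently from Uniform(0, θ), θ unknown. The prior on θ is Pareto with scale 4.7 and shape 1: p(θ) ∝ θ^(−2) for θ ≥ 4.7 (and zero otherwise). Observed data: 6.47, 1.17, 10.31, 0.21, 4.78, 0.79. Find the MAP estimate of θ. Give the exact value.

The Uniform(0, θ) likelihood is θ^(−n) for θ ≥ max(xᵢ), zero otherwise. Here max(xᵢ) = 10.31.
Posterior ∝ θ^(−2) · θ^(−6) = θ^(−8) on θ ≥ max(4.7, 10.31) = 10.31.
This density is strictly decreasing in θ, so the posterior mode lies at the lower boundary of the support.

θ̂_MAP = 10.31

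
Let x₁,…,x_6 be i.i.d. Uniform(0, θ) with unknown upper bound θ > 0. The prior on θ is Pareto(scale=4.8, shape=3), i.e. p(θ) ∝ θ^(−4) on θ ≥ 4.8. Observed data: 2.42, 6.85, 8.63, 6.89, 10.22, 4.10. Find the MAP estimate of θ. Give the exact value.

The Uniform(0, θ) likelihood is θ^(−n) for θ ≥ max(xᵢ), zero otherwise. Here max(xᵢ) = 10.22.
Posterior ∝ θ^(−4) · θ^(−6) = θ^(−10) on θ ≥ max(4.8, 10.22) = 10.22.
This density is strictly decreasing in θ, so the posterior mode lies at the lower boundary of the support.

θ̂_MAP = 10.22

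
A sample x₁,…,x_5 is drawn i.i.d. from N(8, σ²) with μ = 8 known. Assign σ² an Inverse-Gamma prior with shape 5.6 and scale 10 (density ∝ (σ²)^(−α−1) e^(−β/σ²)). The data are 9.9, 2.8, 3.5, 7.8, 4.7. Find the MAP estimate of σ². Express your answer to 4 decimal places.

Sum of squared deviations about the known mean: SS = (9.9−8)² + (2.8−8)² + (3.5−8)² + (7.8−8)² + (4.7−8)² = 61.83.
The Normal likelihood contributes (σ²)^(−n/2) exp(−SS/(2σ²)), so the posterior is Inverse-Gamma(α + n/2, β + SS/2) = Inverse-Gamma(8.1, 40.915).
The mode of Inverse-Gamma(a, b) is b/(a+1) = 40.915/9.1 ≈ 4.4962.

σ̂²_MAP = 4.4962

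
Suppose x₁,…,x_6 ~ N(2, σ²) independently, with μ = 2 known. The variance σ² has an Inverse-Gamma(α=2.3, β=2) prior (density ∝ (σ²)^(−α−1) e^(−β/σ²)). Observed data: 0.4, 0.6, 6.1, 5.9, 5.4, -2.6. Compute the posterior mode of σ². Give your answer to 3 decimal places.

Sum of squared deviations about the known mean: SS = (0.4−2)² + (0.6−2)² + (6.1−2)² + (5.9−2)² + (5.4−2)² + (-2.6−2)² = 69.26.
The Normal likelihood contributes (σ²)^(−n/2) exp(−SS/(2σ²)), so the posterior is Inverse-Gamma(α + n/2, β + SS/2) = Inverse-Gamma(5.3, 36.63).
The mode of Inverse-Gamma(a, b) is b/(a+1) = 36.63/6.3 ≈ 5.814.

σ̂²_MAP = 5.814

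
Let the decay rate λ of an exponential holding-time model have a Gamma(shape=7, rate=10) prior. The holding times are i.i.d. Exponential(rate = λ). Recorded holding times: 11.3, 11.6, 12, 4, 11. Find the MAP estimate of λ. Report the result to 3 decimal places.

The Exponential(rate=λ) likelihood is ∝ λ^n e^(−λΣtᵢ). Here n = 5 and Σtᵢ = 11.3 + 11.6 + 12 + 4 + 11 = 49.9.
Posterior ∝ λ^6e^(−10λ) · λ^5e^(−49.9λ) = λ^11e^(−59.9λ), i.e. Gamma(12, 59.9).
Mode = (a−1)/b = 11/59.9 ≈ 0.184.

λ̂_MAP = 0.184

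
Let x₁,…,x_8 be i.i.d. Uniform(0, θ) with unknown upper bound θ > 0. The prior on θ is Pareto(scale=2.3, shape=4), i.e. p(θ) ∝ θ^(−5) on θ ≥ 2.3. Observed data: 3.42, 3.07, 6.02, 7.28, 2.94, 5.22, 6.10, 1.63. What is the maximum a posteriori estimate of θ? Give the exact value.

θ̂_MAP = 7.28

The Uniform(0, θ) likelihood is θ^(−n) for θ ≥ max(xᵢ), zero otherwise. Here max(xᵢ) = 7.28.
Posterior ∝ θ^(−5) · θ^(−8) = θ^(−13) on θ ≥ max(2.3, 7.28) = 7.28.
This density is strictly decreasing in θ, so the posterior mode lies at the lower boundary of the support.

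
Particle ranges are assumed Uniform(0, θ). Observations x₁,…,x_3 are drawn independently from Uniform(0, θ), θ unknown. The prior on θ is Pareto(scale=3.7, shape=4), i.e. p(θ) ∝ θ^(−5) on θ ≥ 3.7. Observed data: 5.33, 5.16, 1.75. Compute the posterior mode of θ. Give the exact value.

θ̂_MAP = 5.33

The Uniform(0, θ) likelihood is θ^(−n) for θ ≥ max(xᵢ), zero otherwise. Here max(xᵢ) = 5.33.
Posterior ∝ θ^(−5) · θ^(−3) = θ^(−8) on θ ≥ max(3.7, 5.33) = 5.33.
This density is strictly decreasing in θ, so the posterior mode lies at the lower boundary of the support.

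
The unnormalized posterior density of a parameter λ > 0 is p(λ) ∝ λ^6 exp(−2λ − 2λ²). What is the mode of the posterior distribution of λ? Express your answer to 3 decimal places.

ℓ'(λ) = 6/λ − 2 − 4λ. Setting this to zero and multiplying by λ: 4λ² + 2λ − 6 = 0.
λ = (−2 + √(2² + 4·4·6)) / (2·4) = (−2 + √100) / 8 = (−2 + 10)/8 = 1.
ℓ''(λ) = −6/λ² − 4 < 0, confirming a maximum.

λ̂_MAP = 1.000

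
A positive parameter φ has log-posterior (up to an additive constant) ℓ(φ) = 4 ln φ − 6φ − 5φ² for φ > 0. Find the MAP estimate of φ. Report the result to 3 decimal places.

ℓ'(φ) = 4/φ − 6 − 10φ. Setting this to zero and multiplying by φ: 10φ² + 6φ − 4 = 0.
φ = (−6 + √(6² + 4·10·4)) / (2·10) = (−6 + √196) / 20 = (−6 + 14)/20 = 2/5.
ℓ''(φ) = −4/φ² − 10 < 0, confirming a maximum.

φ̂_MAP = 0.400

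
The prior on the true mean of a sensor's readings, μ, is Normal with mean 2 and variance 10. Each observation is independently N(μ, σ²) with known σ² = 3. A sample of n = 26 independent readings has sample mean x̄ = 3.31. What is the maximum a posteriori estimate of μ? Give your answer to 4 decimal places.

μ̂_MAP = 3.2951

n = 26, x̄ = 3.31.
For a Normal prior and Normal likelihood with known variance, the posterior is Normal; its mode equals its mean, the precision-weighted average.
Prior precision 1/σ₀² = 1/10 = 0.1; data precision n/σ² = 26/3.
μ̂ = (0.1·2 + (26/3)·3.31) / (0.1 + 26/3) = (4333/150)/(263/30) = 4333/1315 ≈ 3.2951.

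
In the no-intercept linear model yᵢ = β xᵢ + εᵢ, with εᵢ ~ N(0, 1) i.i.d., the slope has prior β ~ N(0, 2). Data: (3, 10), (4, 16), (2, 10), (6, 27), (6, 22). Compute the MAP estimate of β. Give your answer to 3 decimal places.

β̂_MAP = 4.020

log p(β | y) = −Σ(yᵢ − βxᵢ)²/(2·1) − β²/(2·2) + const.
Setting the derivative to zero: Σxᵢ(yᵢ − βxᵢ)/1 − β/2 = 0, so β = Σxᵢyᵢ / (Σxᵢ² + σ²/τ²).
Σxᵢyᵢ = 3·10 + 4·16 + 2·10 + 6·27 + 6·22 = 408; Σxᵢ² = 101; σ²/τ² = 0.5.
β̂_MAP = 408 / (101 + 0.5) = 408/101.5 ≈ 4.020.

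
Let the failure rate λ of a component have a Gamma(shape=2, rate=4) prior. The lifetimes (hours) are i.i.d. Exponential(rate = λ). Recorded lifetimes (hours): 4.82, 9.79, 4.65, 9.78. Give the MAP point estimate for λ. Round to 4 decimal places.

λ̂_MAP = 0.1513

The Exponential(rate=λ) likelihood is ∝ λ^n e^(−λΣtᵢ). Here n = 4 and Σtᵢ = 4.82 + 9.79 + 4.65 + 9.78 = 29.04.
Posterior ∝ λe^(−4λ) · λ^4e^(−29.04λ) = λ^5e^(−33.04λ), i.e. Gamma(6, 33.04).
Mode = (a−1)/b = 5/33.04 ≈ 0.1513.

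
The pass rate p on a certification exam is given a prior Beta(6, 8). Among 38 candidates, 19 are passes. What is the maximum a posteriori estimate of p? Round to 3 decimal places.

Prior: Beta(6, 8).
Data: 19 successes in 38 trials. The binomial likelihood contributes p^19(1−p)^19, so the posterior is Beta(6+19, 8+19) = Beta(25, 27).
For Beta(a, b) with a, b > 1 the mode is (a−1)/(a+b−2) = 24/50 ≈ 0.480.

p̂_MAP = 0.480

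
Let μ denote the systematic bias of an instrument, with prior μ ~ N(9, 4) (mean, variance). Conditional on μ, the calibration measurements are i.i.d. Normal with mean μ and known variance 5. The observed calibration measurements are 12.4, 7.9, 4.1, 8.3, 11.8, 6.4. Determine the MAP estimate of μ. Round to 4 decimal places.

μ̂_MAP = 8.5724

n = 6; x̄ = (12.4 + 7.9 + 4.1 + 8.3 + 11.8 + 6.4)/6 = 50.9/6 = 509/60 ≈ 8.4833.
For a Normal prior and Normal likelihood with known variance, the posterior is Normal; its mode equals its mean, the precision-weighted average.
Prior precision 1/σ₀² = 1/4 = 0.25; data precision n/σ² = 6/5 = 1.2.
μ̂ = (0.25·9 + 1.2·(509/60)) / (0.25 + 1.2) = 12.43/1.45 = 1243/145 ≈ 8.5724.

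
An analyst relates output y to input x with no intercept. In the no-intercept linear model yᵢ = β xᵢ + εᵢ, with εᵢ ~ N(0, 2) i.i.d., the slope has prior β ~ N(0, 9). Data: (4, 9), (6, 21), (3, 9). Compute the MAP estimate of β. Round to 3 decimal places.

log p(β | y) = −Σ(yᵢ − βxᵢ)²/(2·2) − β²/(2·9) + const.
Setting the derivative to zero: Σxᵢ(yᵢ − βxᵢ)/2 − β/9 = 0, so β = Σxᵢyᵢ / (Σxᵢ² + σ²/τ²).
Σxᵢyᵢ = 4·9 + 6·21 + 3·9 = 189; Σxᵢ² = 61; σ²/τ² = 2/9.
β̂_MAP = 189 / (61 + 2/9) = 189/(551/9) = 1701/551 ≈ 3.087.

β̂_MAP = 3.087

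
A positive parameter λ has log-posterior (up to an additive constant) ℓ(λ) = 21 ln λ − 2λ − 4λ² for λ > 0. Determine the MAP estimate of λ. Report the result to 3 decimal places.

ℓ'(λ) = 21/λ − 2 − 8λ. Setting this to zero and multiplying by λ: 8λ² + 2λ − 21 = 0.
λ = (−2 + √(2² + 4·8·21)) / (2·8) = (−2 + √676) / 16 = (−2 + 26)/16 = 3/2.
ℓ''(λ) = −21/λ² − 8 < 0, confirming a maximum.

λ̂_MAP = 1.500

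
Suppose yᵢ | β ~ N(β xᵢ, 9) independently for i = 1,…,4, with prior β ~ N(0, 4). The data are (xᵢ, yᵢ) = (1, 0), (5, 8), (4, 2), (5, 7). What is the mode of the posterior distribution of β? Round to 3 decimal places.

log p(β | y) = −Σ(yᵢ − βxᵢ)²/(2·9) − β²/(2·4) + const.
Setting the derivative to zero: Σxᵢ(yᵢ − βxᵢ)/9 − β/4 = 0, so β = Σxᵢyᵢ / (Σxᵢ² + σ²/τ²).
Σxᵢyᵢ = 1·0 + 5·8 + 4·2 + 5·7 = 83; Σxᵢ² = 67; σ²/τ² = 2.25.
β̂_MAP = 83 / (67 + 2.25) = 83/69.25 ≈ 1.199.

β̂_MAP = 1.199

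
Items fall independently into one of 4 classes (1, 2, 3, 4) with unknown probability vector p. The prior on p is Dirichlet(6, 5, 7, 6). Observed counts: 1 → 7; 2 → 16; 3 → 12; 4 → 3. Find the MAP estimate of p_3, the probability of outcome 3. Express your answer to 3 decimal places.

MAP estimate: 0.310

The posterior is Dirichlet(αᵢ + nᵢ) = Dirichlet(13, 21, 19, 9).
For a Dirichlet(a₁,…,a_K) with all aᵢ > 1, the mode has j-th component (aⱼ − 1)/(Σaᵢ − K).
Here Σaᵢ = 62 and K = 4, so p_3 = (19 − 1)/(62 − 4) = 18/58 ≈ 0.310.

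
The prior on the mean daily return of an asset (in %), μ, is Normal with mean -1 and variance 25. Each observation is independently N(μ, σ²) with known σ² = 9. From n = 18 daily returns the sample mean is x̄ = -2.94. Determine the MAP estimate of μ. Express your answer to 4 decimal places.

μ̂_MAP = -2.9020

n = 18, x̄ = -2.94.
For a Normal prior and Normal likelihood with known variance, the posterior is Normal; its mode equals its mean, the precision-weighted average.
Prior precision 1/σ₀² = 1/25 = 0.04; data precision n/σ² = 18/9 = 2.
μ̂ = (0.04·(-1) + 2·(-2.94)) / (0.04 + 2) = (-5.92)/2.04 = -148/51 ≈ -2.9020.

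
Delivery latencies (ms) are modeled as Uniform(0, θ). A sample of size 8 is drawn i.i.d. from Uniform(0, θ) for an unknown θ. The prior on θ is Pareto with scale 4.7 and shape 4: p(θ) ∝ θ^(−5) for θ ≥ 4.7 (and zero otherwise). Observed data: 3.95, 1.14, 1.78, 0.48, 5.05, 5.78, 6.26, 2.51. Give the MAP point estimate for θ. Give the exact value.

The Uniform(0, θ) likelihood is θ^(−n) for θ ≥ max(xᵢ), zero otherwise. Here max(xᵢ) = 6.26.
Posterior ∝ θ^(−5) · θ^(−8) = θ^(−13) on θ ≥ max(4.7, 6.26) = 6.26.
This density is strictly decreasing in θ, so the posterior mode lies at the lower boundary of the support.

θ̂_MAP = 6.26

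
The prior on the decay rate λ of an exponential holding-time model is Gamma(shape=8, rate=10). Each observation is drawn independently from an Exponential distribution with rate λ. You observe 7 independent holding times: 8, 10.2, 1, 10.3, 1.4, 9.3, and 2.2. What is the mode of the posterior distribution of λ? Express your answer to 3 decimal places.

λ̂_MAP = 0.267

The Exponential(rate=λ) likelihood is ∝ λ^n e^(−λΣtᵢ). Here n = 7 and Σtᵢ = 8 + 10.2 + 1 + 10.3 + 1.4 + 9.3 + 2.2 = 42.4.
Posterior ∝ λ^7e^(−10λ) · λ^7e^(−42.4λ) = λ^14e^(−52.4λ), i.e. Gamma(15, 52.4).
Mode = (a−1)/b = 14/52.4 ≈ 0.267.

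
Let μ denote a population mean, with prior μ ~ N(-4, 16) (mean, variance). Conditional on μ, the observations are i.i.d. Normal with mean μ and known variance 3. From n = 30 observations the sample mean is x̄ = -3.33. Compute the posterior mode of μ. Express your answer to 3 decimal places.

μ̂_MAP = -3.334

n = 30, x̄ = -3.33.
For a Normal prior and Normal likelihood with known variance, the posterior is Normal; its mode equals its mean, the precision-weighted average.
Prior precision 1/σ₀² = 1/16 = 0.0625; data precision n/σ² = 30/3 = 10.
μ̂ = (0.0625·(-4) + 10·(-3.33)) / (0.0625 + 10) = (-33.55)/10.0625 = -2684/805 ≈ -3.334.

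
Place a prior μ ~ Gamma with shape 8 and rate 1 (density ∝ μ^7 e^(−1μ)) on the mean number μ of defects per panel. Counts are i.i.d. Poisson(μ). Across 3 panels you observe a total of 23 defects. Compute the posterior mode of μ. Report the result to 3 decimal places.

μ̂_MAP = 7.500

Σxᵢ = 23, n = 3.
Posterior ∝ μ^7e^(−1μ) · μ^23e^(−3μ) = μ^30e^(−4μ), i.e. Gamma(shape=31, rate=4).
The mode of a Gamma(a, b) with a ≥ 1 (shape–rate) is (a−1)/b = 30/4 ≈ 7.500.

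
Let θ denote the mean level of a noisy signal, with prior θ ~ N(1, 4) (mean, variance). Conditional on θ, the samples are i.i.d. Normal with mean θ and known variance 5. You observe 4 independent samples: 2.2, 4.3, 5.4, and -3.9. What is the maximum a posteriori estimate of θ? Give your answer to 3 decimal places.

θ̂_MAP = 1.762

n = 4; x̄ = (2.2 + 4.3 + 5.4 + (-3.9))/4 = 8/4 = 2.
For a Normal prior and Normal likelihood with known variance, the posterior is Normal; its mode equals its mean, the precision-weighted average.
Prior precision 1/σ₀² = 1/4 = 0.25; data precision n/σ² = 4/5 = 0.8.
θ̂ = (0.25·1 + 0.8·2) / (0.25 + 0.8) = 1.85/1.05 = 37/21 ≈ 1.762.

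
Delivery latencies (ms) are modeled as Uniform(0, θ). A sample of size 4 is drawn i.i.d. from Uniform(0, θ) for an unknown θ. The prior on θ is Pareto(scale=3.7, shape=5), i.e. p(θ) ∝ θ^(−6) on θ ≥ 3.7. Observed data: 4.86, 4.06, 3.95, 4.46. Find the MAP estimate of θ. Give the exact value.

θ̂_MAP = 4.86

The Uniform(0, θ) likelihood is θ^(−n) for θ ≥ max(xᵢ), zero otherwise. Here max(xᵢ) = 4.86.
Posterior ∝ θ^(−6) · θ^(−4) = θ^(−10) on θ ≥ max(3.7, 4.86) = 4.86.
This density is strictly decreasing in θ, so the posterior mode lies at the lower boundary of the support.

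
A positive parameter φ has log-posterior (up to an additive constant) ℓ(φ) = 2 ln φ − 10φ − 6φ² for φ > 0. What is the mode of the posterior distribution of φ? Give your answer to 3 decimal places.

φ̂_MAP = 0.167

ℓ'(φ) = 2/φ − 10 − 12φ. Setting this to zero and multiplying by φ: 12φ² + 10φ − 2 = 0.
φ = (−10 + √(10² + 4·12·2)) / (2·12) = (−10 + √196) / 24 = (−10 + 14)/24 = 1/6.
ℓ''(φ) = −2/φ² − 12 < 0, confirming a maximum.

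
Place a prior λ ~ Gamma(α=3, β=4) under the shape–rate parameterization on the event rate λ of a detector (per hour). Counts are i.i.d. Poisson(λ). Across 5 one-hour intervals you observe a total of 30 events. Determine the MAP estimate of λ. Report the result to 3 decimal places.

Σxᵢ = 30, n = 5.
Posterior ∝ λ^2e^(−4λ) · λ^30e^(−5λ) = λ^32e^(−9λ), i.e. Gamma(shape=33, rate=9).
The mode of a Gamma(a, b) with a ≥ 1 (shape–rate) is (a−1)/b = 32/9 ≈ 3.556.

λ̂_MAP = 3.556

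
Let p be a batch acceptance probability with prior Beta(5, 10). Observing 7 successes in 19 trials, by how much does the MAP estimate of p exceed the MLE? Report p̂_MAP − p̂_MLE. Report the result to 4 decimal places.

Posterior is Beta(12, 22); MAP = (12−1)/(34−2) = 11/32 ≈ 0.34375.
MLE ignores the prior: p̂_MLE = k/n = 7/19 ≈ 0.36842.
Difference = 11/32 − 7/19 = -15/608 ≈ -0.0247.

MAP − MLE = -0.0247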